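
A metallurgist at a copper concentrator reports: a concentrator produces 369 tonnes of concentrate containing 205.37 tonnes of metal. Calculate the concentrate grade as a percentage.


55.6558%

Grade = (metal in concentrate / concentrate mass) * 100
= (205.37 / 369) * 100
= 0.5565582656 * 100
= 55.6558%


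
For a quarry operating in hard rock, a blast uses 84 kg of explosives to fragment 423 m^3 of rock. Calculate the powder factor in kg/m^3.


Powder factor = explosive mass / rock volume
= 84 / 423
= 0.1986 kg/m^3

0.1986 kg/m^3


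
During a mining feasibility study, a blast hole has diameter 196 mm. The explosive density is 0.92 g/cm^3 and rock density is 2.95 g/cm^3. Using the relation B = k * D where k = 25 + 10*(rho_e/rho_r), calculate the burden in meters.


5.5113 m

First, compute k:
rho_e / rho_r = 0.92 / 2.95 = 0.3118644068
k = 25 + 10 * 0.3118644068 = 28.11864407
Then, compute burden:
B = k * D / 1000 = 28.11864407 * 196 / 1000
= 5511.254237 / 1000
= 5.5113 m


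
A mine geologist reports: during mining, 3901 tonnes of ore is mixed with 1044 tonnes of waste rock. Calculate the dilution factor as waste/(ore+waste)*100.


21.1122%

Total material = ore + waste
= 3901 + 1044 = 4945 tonnes
Dilution = waste / total * 100
= 1044 / 4945 * 100
= 0.2111223458 * 100
= 21.1122%


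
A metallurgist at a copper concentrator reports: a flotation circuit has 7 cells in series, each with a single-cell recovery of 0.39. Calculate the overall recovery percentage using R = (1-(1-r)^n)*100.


96.8573%

Complement of single-cell recovery:
1 - r = 1 - 0.39 = 0.61
Raise to power n:
(1 - r)^7 = 0.61^7 = 0.03142742836
Overall recovery:
R = (1 - 0.03142742836) * 100
= 96.8573%


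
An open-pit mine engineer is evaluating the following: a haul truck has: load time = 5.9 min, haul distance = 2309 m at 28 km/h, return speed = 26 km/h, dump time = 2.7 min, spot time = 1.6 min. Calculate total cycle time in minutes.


20.4763 min

Convert haul speed to m/min: 28 * 1000/60 = 466.6666667 m/min
Haul time = 2309 / 466.6666667 = 4.947857143 min
Convert return speed to m/min: 26 * 1000/60 = 433.3333333 m/min
Return time = 2309 / 433.3333333 = 5.328461538 min
Total cycle time:
= 5.9 + 4.947857143 + 2.7 + 5.328461538 + 1.6
= 20.4763 min


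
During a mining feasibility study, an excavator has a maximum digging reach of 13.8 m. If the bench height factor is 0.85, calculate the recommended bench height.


11.73 m

Bench height = reach * factor
= 13.8 * 0.85
= 11.73 m


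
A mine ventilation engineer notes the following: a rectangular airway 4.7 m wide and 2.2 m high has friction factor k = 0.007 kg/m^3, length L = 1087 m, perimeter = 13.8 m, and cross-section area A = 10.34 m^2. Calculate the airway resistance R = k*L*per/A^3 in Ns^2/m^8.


Compute the numerator:
k * L * per = 0.007 * 1087 * 13.8
= 105.0042
Compute the denominator:
A^3 = 10.34^3 = 1105.507304
Resistance:
R = 105.0042 / 1105.507304
= 0.095 Ns^2/m^8

0.095 Ns^2/m^8


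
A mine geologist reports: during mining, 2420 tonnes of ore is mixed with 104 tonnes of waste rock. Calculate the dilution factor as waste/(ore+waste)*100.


4.1204%

Total material = ore + waste
= 2420 + 104 = 2524 tonnes
Dilution = waste / total * 100
= 104 / 2524 * 100
= 0.0412044374 * 100
= 4.1204%


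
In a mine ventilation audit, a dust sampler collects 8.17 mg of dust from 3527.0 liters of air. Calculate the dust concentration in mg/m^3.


Convert liters to m^3: 1 m^3 = 1000 L
Concentration = mass / volume * 1000
= 8.17 / 3527.0 * 1000
= 0.002316416218 * 1000
= 2.3164 mg/m^3

2.3164 mg/m^3


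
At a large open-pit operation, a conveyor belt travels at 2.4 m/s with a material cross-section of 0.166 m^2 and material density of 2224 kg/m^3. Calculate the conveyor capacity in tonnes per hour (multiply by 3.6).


Volumetric flow = speed * area
= 2.4 * 0.166 = 0.3984 m^3/s
Mass flow = volumetric * density
= 0.3984 * 2224 = 886.0416 kg/s
Convert to t/h: multiply by 3.6
Capacity = 886.0416 * 3.6
= 3189.7498 t/h

3189.7498 t/h


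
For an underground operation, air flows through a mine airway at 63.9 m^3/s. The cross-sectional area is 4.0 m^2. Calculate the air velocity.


15.975 m/s

Velocity = flow rate / cross-sectional area
= 63.9 / 4.0
= 15.975 m/s


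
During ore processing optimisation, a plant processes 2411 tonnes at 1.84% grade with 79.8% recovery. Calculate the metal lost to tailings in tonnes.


8.9612 tonnes

Total metal in feed:
= 2411 * 1.84 / 100 = 44.3624 tonnes
Metal recovered:
= 44.3624 * 79.8 / 100 = 35.4011952 tonnes
Metal lost to tailings:
= 44.3624 - 35.4011952
= 8.9612 tonnes


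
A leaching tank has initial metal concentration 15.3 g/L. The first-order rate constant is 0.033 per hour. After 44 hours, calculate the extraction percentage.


76.5898%

Compute the exponent:
-k * t = -0.033 * 44 = -1.452
Remaining concentration:
C = 15.3 * exp(-1.452)
= 15.3 * 0.2341016163
= 3.58175473 g/L
Extracted = 15.3 - 3.58175473 = 11.71824527 g/L
Extraction % = 11.71824527 / 15.3 * 100
= 76.5898%


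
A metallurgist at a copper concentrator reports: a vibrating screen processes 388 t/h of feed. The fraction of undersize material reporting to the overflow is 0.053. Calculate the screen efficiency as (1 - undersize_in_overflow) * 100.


94.7%

Screen efficiency = (1 - fraction of undersize in overflow) * 100
= (1 - 0.053) * 100
= 0.947 * 100
= 94.7%


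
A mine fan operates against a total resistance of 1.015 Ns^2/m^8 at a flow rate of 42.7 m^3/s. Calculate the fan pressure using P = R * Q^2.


1850.6394 Pa

Compute Q^2:
Q^2 = 42.7^2 = 1823.29
Compute pressure:
P = R * Q^2 = 1.015 * 1823.29
= 1850.6394 Pa


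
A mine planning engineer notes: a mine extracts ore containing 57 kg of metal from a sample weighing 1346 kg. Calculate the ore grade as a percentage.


4.2348%

Ore grade = (metal mass / ore mass) * 100
= (57 / 1346) * 100
= 0.04234769688 * 100
= 4.2348%


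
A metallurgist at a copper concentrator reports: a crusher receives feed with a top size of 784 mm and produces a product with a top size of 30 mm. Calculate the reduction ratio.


26.1333

Reduction ratio = feed size / product size
= 784 / 30
= 26.1333


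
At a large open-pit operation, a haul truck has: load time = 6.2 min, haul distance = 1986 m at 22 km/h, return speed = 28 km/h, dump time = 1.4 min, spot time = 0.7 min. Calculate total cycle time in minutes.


17.9721 min

Convert haul speed to m/min: 22 * 1000/60 = 366.6666667 m/min
Haul time = 1986 / 366.6666667 = 5.416363636 min
Convert return speed to m/min: 28 * 1000/60 = 466.6666667 m/min
Return time = 1986 / 466.6666667 = 4.255714286 min
Total cycle time:
= 6.2 + 5.416363636 + 1.4 + 4.255714286 + 0.7
= 17.9721 min


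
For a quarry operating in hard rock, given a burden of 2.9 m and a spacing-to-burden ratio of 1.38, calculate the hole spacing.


Spacing = burden * ratio
= 2.9 * 1.38
= 4.002 m

4.002 m


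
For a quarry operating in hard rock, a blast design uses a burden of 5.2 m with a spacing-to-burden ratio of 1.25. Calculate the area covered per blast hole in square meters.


33.8 m^2

First, find the spacing:
Spacing = burden * ratio = 5.2 * 1.25
= 6.5 m
Then, calculate the area:
Area = burden * spacing = 5.2 * 6.5
= 33.8 m^2


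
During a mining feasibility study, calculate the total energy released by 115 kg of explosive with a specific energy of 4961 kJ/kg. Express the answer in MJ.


570.515 MJ

Energy = mass * specific_energy / 1000
= 115 * 4961 / 1000
= 570515 / 1000
= 570.515 MJ


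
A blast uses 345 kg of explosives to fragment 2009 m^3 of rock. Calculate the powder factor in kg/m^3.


0.1717 kg/m^3

Powder factor = explosive mass / rock volume
= 345 / 2009
= 0.1717 kg/m^3


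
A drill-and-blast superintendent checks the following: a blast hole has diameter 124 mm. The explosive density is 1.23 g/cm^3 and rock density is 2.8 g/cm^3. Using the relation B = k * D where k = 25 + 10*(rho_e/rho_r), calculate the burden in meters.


3.6447 m

First, compute k:
rho_e / rho_r = 1.23 / 2.8 = 0.4392857143
k = 25 + 10 * 0.4392857143 = 29.39285714
Then, compute burden:
B = k * D / 1000 = 29.39285714 * 124 / 1000
= 3644.714286 / 1000
= 3.6447 m


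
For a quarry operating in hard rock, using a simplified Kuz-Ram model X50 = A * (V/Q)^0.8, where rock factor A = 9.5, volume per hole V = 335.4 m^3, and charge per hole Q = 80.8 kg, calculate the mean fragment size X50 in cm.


Compute V/Q:
V/Q = 335.4 / 80.8 = 4.150990099
Raise to the power 0.8:
(V/Q)^0.8 = 4.150990099^0.8 = 3.122635969
Multiply by A:
X50 = 9.5 * 3.122635969
= 29.665 cm

29.665 cm


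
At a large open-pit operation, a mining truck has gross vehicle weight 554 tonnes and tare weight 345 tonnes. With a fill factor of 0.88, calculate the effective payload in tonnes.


183.92 tonnes

Maximum payload = gross - tare
= 554 - 345 = 209 tonnes
Effective payload = max payload * fill factor
= 209 * 0.88
= 183.92 tonnes


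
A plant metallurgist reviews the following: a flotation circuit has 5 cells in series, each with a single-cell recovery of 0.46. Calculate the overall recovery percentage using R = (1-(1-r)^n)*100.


95.4083%

Complement of single-cell recovery:
1 - r = 1 - 0.46 = 0.54
Raise to power n:
(1 - r)^5 = 0.54^5 = 0.0459165024
Overall recovery:
R = (1 - 0.0459165024) * 100
= 95.4083%


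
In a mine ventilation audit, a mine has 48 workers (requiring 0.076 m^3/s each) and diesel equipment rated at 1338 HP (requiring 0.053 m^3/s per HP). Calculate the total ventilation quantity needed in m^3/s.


Airflow for workers:
Q_people = 48 * 0.076 = 3.648 m^3/s
Airflow for diesel equipment:
Q_diesel = 1338 * 0.053 = 70.914 m^3/s
Total ventilation:
Q_total = 3.648 + 70.914
= 74.562 m^3/s

74.562 m^3/s


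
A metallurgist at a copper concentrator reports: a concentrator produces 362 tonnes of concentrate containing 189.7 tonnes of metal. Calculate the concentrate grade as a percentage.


Grade = (metal in concentrate / concentrate mass) * 100
= (189.7 / 362) * 100
= 0.5240331492 * 100
= 52.4033%

52.4033%


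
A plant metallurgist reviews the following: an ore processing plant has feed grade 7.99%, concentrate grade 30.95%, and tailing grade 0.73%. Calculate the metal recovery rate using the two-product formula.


Using the two-product formula:
R = 100 * c * (f - t) / (f * (c - t))
Numerator = 100 * 30.95 * (7.99 - 0.73)
= 100 * 30.95 * 7.26
= 22469.7
Denominator = 7.99 * (30.95 - 0.73)
= 7.99 * 30.22
= 241.4578
R = 22469.7 / 241.4578
= 93.0585%

93.0585%


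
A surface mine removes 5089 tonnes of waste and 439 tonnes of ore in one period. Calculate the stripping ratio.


Stripping ratio = waste tonnage / ore tonnage
= 5089 / 439
= 11.5923

11.5923


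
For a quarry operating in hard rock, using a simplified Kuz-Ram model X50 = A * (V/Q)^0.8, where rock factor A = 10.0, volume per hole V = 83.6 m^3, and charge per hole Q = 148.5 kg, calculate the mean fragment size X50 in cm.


Compute V/Q:
V/Q = 83.6 / 148.5 = 0.562962963
Raise to the power 0.8:
(V/Q)^0.8 = 0.562962963^0.8 = 0.6315152741
Multiply by A:
X50 = 10.0 * 0.6315152741
= 6.3152 cm

6.3152 cm


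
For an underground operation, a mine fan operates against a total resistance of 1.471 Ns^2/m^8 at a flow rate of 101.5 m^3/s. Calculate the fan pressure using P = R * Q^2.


15154.6098 Pa

Compute Q^2:
Q^2 = 101.5^2 = 10302.25
Compute pressure:
P = R * Q^2 = 1.471 * 10302.25
= 15154.6098 Pa


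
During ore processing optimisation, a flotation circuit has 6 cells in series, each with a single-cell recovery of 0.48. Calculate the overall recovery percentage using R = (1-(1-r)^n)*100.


98.0229%

Complement of single-cell recovery:
1 - r = 1 - 0.48 = 0.52
Raise to power n:
(1 - r)^6 = 0.52^6 = 0.01977060966
Overall recovery:
R = (1 - 0.01977060966) * 100
= 98.0229%


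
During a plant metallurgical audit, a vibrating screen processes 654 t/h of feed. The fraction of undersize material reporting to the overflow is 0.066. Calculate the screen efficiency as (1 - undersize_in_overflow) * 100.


Screen efficiency = (1 - fraction of undersize in overflow) * 100
= (1 - 0.066) * 100
= 0.934 * 100
= 93.4%

93.4%


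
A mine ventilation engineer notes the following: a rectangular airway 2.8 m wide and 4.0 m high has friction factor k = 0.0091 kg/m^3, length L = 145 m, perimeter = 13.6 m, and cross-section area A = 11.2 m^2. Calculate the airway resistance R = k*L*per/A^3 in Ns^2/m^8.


Compute the numerator:
k * L * per = 0.0091 * 145 * 13.6
= 17.9452
Compute the denominator:
A^3 = 11.2^3 = 1404.928
Resistance:
R = 17.9452 / 1404.928
= 0.0128 Ns^2/m^8

0.0128 Ns^2/m^8


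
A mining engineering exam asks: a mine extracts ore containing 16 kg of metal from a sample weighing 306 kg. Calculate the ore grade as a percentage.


Ore grade = (metal mass / ore mass) * 100
= (16 / 306) * 100
= 0.0522875817 * 100
= 5.2288%

5.2288%


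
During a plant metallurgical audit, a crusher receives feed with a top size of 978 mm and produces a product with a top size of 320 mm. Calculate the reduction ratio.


Reduction ratio = feed size / product size
= 978 / 320
= 3.0563

3.0563


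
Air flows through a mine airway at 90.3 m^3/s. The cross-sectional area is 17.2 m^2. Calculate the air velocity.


5.25 m/s

Velocity = flow rate / cross-sectional area
= 90.3 / 17.2
= 5.25 m/s


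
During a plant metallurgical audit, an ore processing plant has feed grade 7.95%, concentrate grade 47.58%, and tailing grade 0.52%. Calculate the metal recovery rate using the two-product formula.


94.4918%

Using the two-product formula:
R = 100 * c * (f - t) / (f * (c - t))
Numerator = 100 * 47.58 * (7.95 - 0.52)
= 100 * 47.58 * 7.43
= 35351.94
Denominator = 7.95 * (47.58 - 0.52)
= 7.95 * 47.06
= 374.127
R = 35351.94 / 374.127
= 94.4918%


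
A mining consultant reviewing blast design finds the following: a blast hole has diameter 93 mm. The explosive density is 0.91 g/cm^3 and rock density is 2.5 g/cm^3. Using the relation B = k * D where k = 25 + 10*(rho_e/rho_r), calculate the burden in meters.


2.6635 m

First, compute k:
rho_e / rho_r = 0.91 / 2.5 = 0.364
k = 25 + 10 * 0.364 = 28.64
Then, compute burden:
B = k * D / 1000 = 28.64 * 93 / 1000
= 2663.52 / 1000
= 2.6635 m


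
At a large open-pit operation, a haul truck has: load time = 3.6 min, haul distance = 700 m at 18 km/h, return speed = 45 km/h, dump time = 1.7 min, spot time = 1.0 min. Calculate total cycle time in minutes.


9.5667 min

Convert haul speed to m/min: 18 * 1000/60 = 300 m/min
Haul time = 700 / 300 = 2.333333333 min
Convert return speed to m/min: 45 * 1000/60 = 750 m/min
Return time = 700 / 750 = 0.9333333333 min
Total cycle time:
= 3.6 + 2.333333333 + 1.7 + 0.9333333333 + 1.0
= 9.5667 min


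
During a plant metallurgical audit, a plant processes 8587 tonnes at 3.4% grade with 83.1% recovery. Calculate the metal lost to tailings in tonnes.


Total metal in feed:
= 8587 * 3.4 / 100 = 291.958 tonnes
Metal recovered:
= 291.958 * 83.1 / 100 = 242.617098 tonnes
Metal lost to tailings:
= 291.958 - 242.617098
= 49.3409 tonnes

49.3409 tonnes


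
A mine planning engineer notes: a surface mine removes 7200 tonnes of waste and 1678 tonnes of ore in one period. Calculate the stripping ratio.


Stripping ratio = waste tonnage / ore tonnage
= 7200 / 1678
= 4.2908

4.2908


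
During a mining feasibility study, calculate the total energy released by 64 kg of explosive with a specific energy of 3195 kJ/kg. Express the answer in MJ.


Energy = mass * specific_energy / 1000
= 64 * 3195 / 1000
= 204480 / 1000
= 204.48 MJ

204.48 MJ


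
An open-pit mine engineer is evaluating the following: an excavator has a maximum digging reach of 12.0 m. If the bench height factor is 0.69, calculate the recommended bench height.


8.28 m

Bench height = reach * factor
= 12.0 * 0.69
= 8.28 m


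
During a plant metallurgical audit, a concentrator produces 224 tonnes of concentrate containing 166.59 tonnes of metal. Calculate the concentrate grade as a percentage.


Grade = (metal in concentrate / concentrate mass) * 100
= (166.59 / 224) * 100
= 0.7437053571 * 100
= 74.3705%

74.3705%


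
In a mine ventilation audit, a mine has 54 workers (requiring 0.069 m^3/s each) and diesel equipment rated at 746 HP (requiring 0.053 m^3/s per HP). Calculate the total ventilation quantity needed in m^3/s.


43.264 m^3/s

Airflow for workers:
Q_people = 54 * 0.069 = 3.726 m^3/s
Airflow for diesel equipment:
Q_diesel = 746 * 0.053 = 39.538 m^3/s
Total ventilation:
Q_total = 3.726 + 39.538
= 43.264 m^3/s


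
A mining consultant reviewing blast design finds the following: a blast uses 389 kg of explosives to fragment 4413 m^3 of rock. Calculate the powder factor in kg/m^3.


Powder factor = explosive mass / rock volume
= 389 / 4413
= 0.0881 kg/m^3

0.0881 kg/m^3


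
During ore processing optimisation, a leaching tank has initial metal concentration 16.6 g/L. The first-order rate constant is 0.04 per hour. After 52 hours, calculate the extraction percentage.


Compute the exponent:
-k * t = -0.04 * 52 = -2.08
Remaining concentration:
C = 16.6 * exp(-2.08)
= 16.6 * 0.1249302122
= 2.073841522 g/L
Extracted = 16.6 - 2.073841522 = 14.52615848 g/L
Extraction % = 14.52615848 / 16.6 * 100
= 87.507%

87.507%


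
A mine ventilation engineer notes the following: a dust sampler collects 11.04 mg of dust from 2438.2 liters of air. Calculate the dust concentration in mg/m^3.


Convert liters to m^3: 1 m^3 = 1000 L
Concentration = mass / volume * 1000
= 11.04 / 2438.2 * 1000
= 0.00452793044 * 1000
= 4.5279 mg/m^3

4.5279 mg/m^3


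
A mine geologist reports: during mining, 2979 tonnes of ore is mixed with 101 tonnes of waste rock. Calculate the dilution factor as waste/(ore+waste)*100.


Total material = ore + waste
= 2979 + 101 = 3080 tonnes
Dilution = waste / total * 100
= 101 / 3080 * 100
= 0.03279220779 * 100
= 3.2792%

3.2792%


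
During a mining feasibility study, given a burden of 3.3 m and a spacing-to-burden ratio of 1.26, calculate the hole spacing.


Spacing = burden * ratio
= 3.3 * 1.26
= 4.158 m

4.158 m


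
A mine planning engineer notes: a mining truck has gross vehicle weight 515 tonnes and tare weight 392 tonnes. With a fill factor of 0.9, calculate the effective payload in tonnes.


Maximum payload = gross - tare
= 515 - 392 = 123 tonnes
Effective payload = max payload * fill factor
= 123 * 0.9
= 110.7 tonnes

110.7 tonnes


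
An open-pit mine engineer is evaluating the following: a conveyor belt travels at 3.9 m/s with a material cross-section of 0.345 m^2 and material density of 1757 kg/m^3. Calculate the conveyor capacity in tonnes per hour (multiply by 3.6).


8510.5566 t/h

Volumetric flow = speed * area
= 3.9 * 0.345 = 1.3455 m^3/s
Mass flow = volumetric * density
= 1.3455 * 1757 = 2364.0435 kg/s
Convert to t/h: multiply by 3.6
Capacity = 2364.0435 * 3.6
= 8510.5566 t/h


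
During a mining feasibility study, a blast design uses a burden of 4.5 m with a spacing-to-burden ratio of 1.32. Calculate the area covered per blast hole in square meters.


26.73 m^2

First, find the spacing:
Spacing = burden * ratio = 4.5 * 1.32
= 5.94 m
Then, calculate the area:
Area = burden * spacing = 4.5 * 5.94
= 26.73 m^2


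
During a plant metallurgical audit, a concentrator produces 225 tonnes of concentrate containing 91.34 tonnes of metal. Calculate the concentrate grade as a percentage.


40.5956%

Grade = (metal in concentrate / concentrate mass) * 100
= (91.34 / 225) * 100
= 0.4059555556 * 100
= 40.5956%


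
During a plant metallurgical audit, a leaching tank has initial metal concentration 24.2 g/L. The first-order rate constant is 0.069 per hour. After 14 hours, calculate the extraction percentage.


61.9398%

Compute the exponent:
-k * t = -0.069 * 14 = -0.966
Remaining concentration:
C = 24.2 * exp(-0.966)
= 24.2 * 0.380602407
= 9.210578249 g/L
Extracted = 24.2 - 9.210578249 = 14.98942175 g/L
Extraction % = 14.98942175 / 24.2 * 100
= 61.9398%


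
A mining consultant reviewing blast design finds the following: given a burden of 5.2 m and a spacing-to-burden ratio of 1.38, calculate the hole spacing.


Spacing = burden * ratio
= 5.2 * 1.38
= 7.176 m

7.176 m


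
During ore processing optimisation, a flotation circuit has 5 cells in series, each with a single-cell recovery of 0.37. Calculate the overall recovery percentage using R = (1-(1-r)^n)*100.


90.0756%

Complement of single-cell recovery:
1 - r = 1 - 0.37 = 0.63
Raise to power n:
(1 - r)^5 = 0.63^5 = 0.0992436543
Overall recovery:
R = (1 - 0.0992436543) * 100
= 90.0756%


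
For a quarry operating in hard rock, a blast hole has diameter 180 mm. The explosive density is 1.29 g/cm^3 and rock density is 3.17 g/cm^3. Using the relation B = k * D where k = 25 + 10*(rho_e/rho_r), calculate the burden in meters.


5.2325 m

First, compute k:
rho_e / rho_r = 1.29 / 3.17 = 0.4069400631
k = 25 + 10 * 0.4069400631 = 29.06940063
Then, compute burden:
B = k * D / 1000 = 29.06940063 * 180 / 1000
= 5232.492114 / 1000
= 5.2325 m


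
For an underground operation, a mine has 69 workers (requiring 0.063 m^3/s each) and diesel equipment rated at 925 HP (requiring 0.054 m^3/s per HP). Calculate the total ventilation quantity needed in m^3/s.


Airflow for workers:
Q_people = 69 * 0.063 = 4.347 m^3/s
Airflow for diesel equipment:
Q_diesel = 925 * 0.054 = 49.95 m^3/s
Total ventilation:
Q_total = 4.347 + 49.95
= 54.297 m^3/s

54.297 m^3/s


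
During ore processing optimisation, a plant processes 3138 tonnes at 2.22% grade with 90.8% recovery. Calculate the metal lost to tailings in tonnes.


Total metal in feed:
= 3138 * 2.22 / 100 = 69.6636 tonnes
Metal recovered:
= 69.6636 * 90.8 / 100 = 63.2545488 tonnes
Metal lost to tailings:
= 69.6636 - 63.2545488
= 6.4091 tonnes

6.4091 tonnes


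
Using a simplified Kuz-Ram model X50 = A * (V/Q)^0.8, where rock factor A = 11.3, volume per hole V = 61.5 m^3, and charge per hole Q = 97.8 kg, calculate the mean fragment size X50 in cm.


Compute V/Q:
V/Q = 61.5 / 97.8 = 0.6288343558
Raise to the power 0.8:
(V/Q)^0.8 = 0.6288343558^0.8 = 0.6899680949
Multiply by A:
X50 = 11.3 * 0.6899680949
= 7.7966 cm

7.7966 cm


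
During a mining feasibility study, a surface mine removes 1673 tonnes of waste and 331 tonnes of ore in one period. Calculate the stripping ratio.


5.0544

Stripping ratio = waste tonnage / ore tonnage
= 1673 / 331
= 5.0544


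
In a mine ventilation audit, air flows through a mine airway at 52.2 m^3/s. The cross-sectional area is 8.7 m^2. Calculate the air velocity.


Velocity = flow rate / cross-sectional area
= 52.2 / 8.7
= 6.0 m/s

6.0 m/s


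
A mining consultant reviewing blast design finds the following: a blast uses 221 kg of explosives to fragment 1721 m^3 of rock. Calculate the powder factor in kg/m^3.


Powder factor = explosive mass / rock volume
= 221 / 1721
= 0.1284 kg/m^3

0.1284 kg/m^3


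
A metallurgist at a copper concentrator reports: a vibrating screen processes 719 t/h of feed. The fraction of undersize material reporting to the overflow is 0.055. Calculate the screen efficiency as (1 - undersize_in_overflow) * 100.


Screen efficiency = (1 - fraction of undersize in overflow) * 100
= (1 - 0.055) * 100
= 0.945 * 100
= 94.5%

94.5%


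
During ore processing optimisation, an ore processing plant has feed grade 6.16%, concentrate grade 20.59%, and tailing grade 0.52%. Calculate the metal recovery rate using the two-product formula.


Using the two-product formula:
R = 100 * c * (f - t) / (f * (c - t))
Numerator = 100 * 20.59 * (6.16 - 0.52)
= 100 * 20.59 * 5.64
= 11612.76
Denominator = 6.16 * (20.59 - 0.52)
= 6.16 * 20.07
= 123.6312
R = 11612.76 / 123.6312
= 93.9307%

93.9307%


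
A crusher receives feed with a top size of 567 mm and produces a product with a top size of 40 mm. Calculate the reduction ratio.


14.175

Reduction ratio = feed size / product size
= 567 / 40
= 14.175


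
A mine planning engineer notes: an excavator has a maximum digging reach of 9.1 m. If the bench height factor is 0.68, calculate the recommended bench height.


6.188 m

Bench height = reach * factor
= 9.1 * 0.68
= 6.188 m


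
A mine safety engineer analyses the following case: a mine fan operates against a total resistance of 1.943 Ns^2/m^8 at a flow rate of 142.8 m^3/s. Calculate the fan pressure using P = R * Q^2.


39621.3451 Pa

Compute Q^2:
Q^2 = 142.8^2 = 20391.84
Compute pressure:
P = R * Q^2 = 1.943 * 20391.84
= 39621.3451 Pa


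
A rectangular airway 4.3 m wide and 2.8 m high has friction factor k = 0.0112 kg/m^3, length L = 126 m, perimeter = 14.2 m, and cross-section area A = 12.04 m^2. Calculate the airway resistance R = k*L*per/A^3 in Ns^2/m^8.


0.0115 Ns^2/m^8

Compute the numerator:
k * L * per = 0.0112 * 126 * 14.2
= 20.03904
Compute the denominator:
A^3 = 12.04^3 = 1745.337664
Resistance:
R = 20.03904 / 1745.337664
= 0.0115 Ns^2/m^8


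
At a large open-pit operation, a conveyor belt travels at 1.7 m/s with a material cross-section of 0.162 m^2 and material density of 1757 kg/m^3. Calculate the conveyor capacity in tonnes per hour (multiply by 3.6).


1741.9601 t/h

Volumetric flow = speed * area
= 1.7 * 0.162 = 0.2754 m^3/s
Mass flow = volumetric * density
= 0.2754 * 1757 = 483.8778 kg/s
Convert to t/h: multiply by 3.6
Capacity = 483.8778 * 3.6
= 1741.9601 t/h


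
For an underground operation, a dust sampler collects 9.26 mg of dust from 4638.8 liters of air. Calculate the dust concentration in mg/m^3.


1.9962 mg/m^3

Convert liters to m^3: 1 m^3 = 1000 L
Concentration = mass / volume * 1000
= 9.26 / 4638.8 * 1000
= 0.001996205915 * 1000
= 1.9962 mg/m^3


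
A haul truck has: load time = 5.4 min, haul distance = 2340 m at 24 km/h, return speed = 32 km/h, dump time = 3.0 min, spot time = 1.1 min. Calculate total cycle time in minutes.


19.7375 min

Convert haul speed to m/min: 24 * 1000/60 = 400 m/min
Haul time = 2340 / 400 = 5.85 min
Convert return speed to m/min: 32 * 1000/60 = 533.3333333 m/min
Return time = 2340 / 533.3333333 = 4.3875 min
Total cycle time:
= 5.4 + 5.85 + 3.0 + 4.3875 + 1.1
= 19.7375 min


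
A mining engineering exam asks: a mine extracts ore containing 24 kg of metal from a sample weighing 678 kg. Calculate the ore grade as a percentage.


3.5398%

Ore grade = (metal mass / ore mass) * 100
= (24 / 678) * 100
= 0.03539823009 * 100
= 3.5398%


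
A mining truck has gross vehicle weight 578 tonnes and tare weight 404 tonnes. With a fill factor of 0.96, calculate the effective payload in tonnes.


Maximum payload = gross - tare
= 578 - 404 = 174 tonnes
Effective payload = max payload * fill factor
= 174 * 0.96
= 167.04 tonnes

167.04 tonnes


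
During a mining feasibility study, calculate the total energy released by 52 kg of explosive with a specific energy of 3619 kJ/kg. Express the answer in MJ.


Energy = mass * specific_energy / 1000
= 52 * 3619 / 1000
= 188188 / 1000
= 188.188 MJ

188.188 MJ


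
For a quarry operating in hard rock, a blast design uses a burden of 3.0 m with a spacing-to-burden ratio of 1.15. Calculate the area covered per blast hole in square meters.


10.35 m^2

First, find the spacing:
Spacing = burden * ratio = 3.0 * 1.15
= 3.45 m
Then, calculate the area:
Area = burden * spacing = 3.0 * 3.45
= 10.35 m^2


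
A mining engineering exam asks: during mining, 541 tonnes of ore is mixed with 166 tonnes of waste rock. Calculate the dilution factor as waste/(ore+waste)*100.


23.4795%

Total material = ore + waste
= 541 + 166 = 707 tonnes
Dilution = waste / total * 100
= 166 / 707 * 100
= 0.2347949081 * 100
= 23.4795%


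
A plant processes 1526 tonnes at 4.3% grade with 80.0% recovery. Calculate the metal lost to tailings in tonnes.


13.1236 tonnes

Total metal in feed:
= 1526 * 4.3 / 100 = 65.618 tonnes
Metal recovered:
= 65.618 * 80.0 / 100 = 52.4944 tonnes
Metal lost to tailings:
= 65.618 - 52.4944
= 13.1236 tonnes


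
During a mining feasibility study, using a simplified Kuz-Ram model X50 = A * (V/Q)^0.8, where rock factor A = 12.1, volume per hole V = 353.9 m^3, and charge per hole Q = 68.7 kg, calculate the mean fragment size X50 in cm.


44.9081 cm

Compute V/Q:
V/Q = 353.9 / 68.7 = 5.151382824
Raise to the power 0.8:
(V/Q)^0.8 = 5.151382824^0.8 = 3.711411084
Multiply by A:
X50 = 12.1 * 3.711411084
= 44.9081 cm


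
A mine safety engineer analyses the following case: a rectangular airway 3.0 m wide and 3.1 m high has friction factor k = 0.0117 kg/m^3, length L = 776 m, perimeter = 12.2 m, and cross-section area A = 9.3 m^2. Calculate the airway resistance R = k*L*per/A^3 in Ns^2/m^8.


Compute the numerator:
k * L * per = 0.0117 * 776 * 12.2
= 110.76624
Compute the denominator:
A^3 = 9.3^3 = 804.357
Resistance:
R = 110.76624 / 804.357
= 0.1377 Ns^2/m^8

0.1377 Ns^2/m^8


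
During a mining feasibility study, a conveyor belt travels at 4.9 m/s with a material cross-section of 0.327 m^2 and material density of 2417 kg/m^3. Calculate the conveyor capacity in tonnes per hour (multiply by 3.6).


13941.9328 t/h

Volumetric flow = speed * area
= 4.9 * 0.327 = 1.6023 m^3/s
Mass flow = volumetric * density
= 1.6023 * 2417 = 3872.7591 kg/s
Convert to t/h: multiply by 3.6
Capacity = 3872.7591 * 3.6
= 13941.9328 t/h


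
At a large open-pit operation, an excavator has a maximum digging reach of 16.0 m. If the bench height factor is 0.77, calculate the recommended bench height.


12.32 m

Bench height = reach * factor
= 16.0 * 0.77
= 12.32 m


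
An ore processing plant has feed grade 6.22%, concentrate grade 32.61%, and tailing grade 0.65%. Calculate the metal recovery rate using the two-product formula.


91.3711%

Using the two-product formula:
R = 100 * c * (f - t) / (f * (c - t))
Numerator = 100 * 32.61 * (6.22 - 0.65)
= 100 * 32.61 * 5.57
= 18163.77
Denominator = 6.22 * (32.61 - 0.65)
= 6.22 * 31.96
= 198.7912
R = 18163.77 / 198.7912
= 91.3711%


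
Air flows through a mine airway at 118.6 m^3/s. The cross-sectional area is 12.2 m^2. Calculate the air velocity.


Velocity = flow rate / cross-sectional area
= 118.6 / 12.2
= 9.7213 m/s

9.7213 m/s


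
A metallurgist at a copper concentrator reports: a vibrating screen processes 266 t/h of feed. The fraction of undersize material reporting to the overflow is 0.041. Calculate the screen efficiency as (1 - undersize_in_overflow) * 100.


Screen efficiency = (1 - fraction of undersize in overflow) * 100
= (1 - 0.041) * 100
= 0.959 * 100
= 95.9%

95.9%


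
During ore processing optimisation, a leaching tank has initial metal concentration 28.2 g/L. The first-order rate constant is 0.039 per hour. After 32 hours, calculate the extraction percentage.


Compute the exponent:
-k * t = -0.039 * 32 = -1.248
Remaining concentration:
C = 28.2 * exp(-1.248)
= 28.2 * 0.2870783798
= 8.095610312 g/L
Extracted = 28.2 - 8.095610312 = 20.10438969 g/L
Extraction % = 20.10438969 / 28.2 * 100
= 71.2922%

71.2922%


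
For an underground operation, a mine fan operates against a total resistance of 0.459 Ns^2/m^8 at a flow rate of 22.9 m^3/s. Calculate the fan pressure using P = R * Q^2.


Compute Q^2:
Q^2 = 22.9^2 = 524.41
Compute pressure:
P = R * Q^2 = 0.459 * 524.41
= 240.7042 Pa

240.7042 Pa


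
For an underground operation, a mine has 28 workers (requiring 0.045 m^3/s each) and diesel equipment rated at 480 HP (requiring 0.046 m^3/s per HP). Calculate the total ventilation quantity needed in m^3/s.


23.34 m^3/s

Airflow for workers:
Q_people = 28 * 0.045 = 1.26 m^3/s
Airflow for diesel equipment:
Q_diesel = 480 * 0.046 = 22.08 m^3/s
Total ventilation:
Q_total = 1.26 + 22.08
= 23.34 m^3/s


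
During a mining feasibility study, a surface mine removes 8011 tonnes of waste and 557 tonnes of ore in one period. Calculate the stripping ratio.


Stripping ratio = waste tonnage / ore tonnage
= 8011 / 557
= 14.3824

14.3824


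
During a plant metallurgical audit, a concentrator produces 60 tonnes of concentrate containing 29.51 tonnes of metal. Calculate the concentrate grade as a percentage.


49.1833%

Grade = (metal in concentrate / concentrate mass) * 100
= (29.51 / 60) * 100
= 0.4918333333 * 100
= 49.1833%


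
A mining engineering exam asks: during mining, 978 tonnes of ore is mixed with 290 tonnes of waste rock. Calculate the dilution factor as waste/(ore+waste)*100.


22.8707%

Total material = ore + waste
= 978 + 290 = 1268 tonnes
Dilution = waste / total * 100
= 290 / 1268 * 100
= 0.2287066246 * 100
= 22.8707%


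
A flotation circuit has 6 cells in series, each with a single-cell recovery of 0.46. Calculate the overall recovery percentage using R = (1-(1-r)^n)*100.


Complement of single-cell recovery:
1 - r = 1 - 0.46 = 0.54
Raise to power n:
(1 - r)^6 = 0.54^6 = 0.0247949113
Overall recovery:
R = (1 - 0.0247949113) * 100
= 97.5205%

97.5205%


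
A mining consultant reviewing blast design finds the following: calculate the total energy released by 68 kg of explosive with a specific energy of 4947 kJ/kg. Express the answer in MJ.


336.396 MJ

Energy = mass * specific_energy / 1000
= 68 * 4947 / 1000
= 336396 / 1000
= 336.396 MJ


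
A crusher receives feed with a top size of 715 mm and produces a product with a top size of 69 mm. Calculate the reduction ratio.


Reduction ratio = feed size / product size
= 715 / 69
= 10.3623

10.3623


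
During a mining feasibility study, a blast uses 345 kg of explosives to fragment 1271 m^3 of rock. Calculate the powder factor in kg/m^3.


Powder factor = explosive mass / rock volume
= 345 / 1271
= 0.2714 kg/m^3

0.2714 kg/m^3


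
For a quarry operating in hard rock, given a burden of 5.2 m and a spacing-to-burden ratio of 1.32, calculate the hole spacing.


Spacing = burden * ratio
= 5.2 * 1.32
= 6.864 m

6.864 m


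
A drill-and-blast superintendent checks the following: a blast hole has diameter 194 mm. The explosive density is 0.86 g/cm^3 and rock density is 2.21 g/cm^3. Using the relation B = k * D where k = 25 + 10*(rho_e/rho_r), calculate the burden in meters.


First, compute k:
rho_e / rho_r = 0.86 / 2.21 = 0.3891402715
k = 25 + 10 * 0.3891402715 = 28.89140271
Then, compute burden:
B = k * D / 1000 = 28.89140271 * 194 / 1000
= 5604.932127 / 1000
= 5.6049 m

5.6049 m


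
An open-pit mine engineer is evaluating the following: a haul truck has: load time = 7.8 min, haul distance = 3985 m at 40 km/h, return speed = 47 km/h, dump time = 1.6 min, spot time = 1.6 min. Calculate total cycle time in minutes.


Convert haul speed to m/min: 40 * 1000/60 = 666.6666667 m/min
Haul time = 3985 / 666.6666667 = 5.9775 min
Convert return speed to m/min: 47 * 1000/60 = 783.3333333 m/min
Return time = 3985 / 783.3333333 = 5.087234043 min
Total cycle time:
= 7.8 + 5.9775 + 1.6 + 5.087234043 + 1.6
= 22.0647 min

22.0647 min


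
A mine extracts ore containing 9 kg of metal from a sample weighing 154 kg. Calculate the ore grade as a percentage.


Ore grade = (metal mass / ore mass) * 100
= (9 / 154) * 100
= 0.05844155844 * 100
= 5.8442%

5.8442%


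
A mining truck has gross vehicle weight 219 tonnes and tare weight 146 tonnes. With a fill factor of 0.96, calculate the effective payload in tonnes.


Maximum payload = gross - tare
= 219 - 146 = 73 tonnes
Effective payload = max payload * fill factor
= 73 * 0.96
= 70.08 tonnes

70.08 tonnes


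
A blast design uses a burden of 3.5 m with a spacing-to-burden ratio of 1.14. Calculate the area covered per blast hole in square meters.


13.965 m^2

First, find the spacing:
Spacing = burden * ratio = 3.5 * 1.14
= 3.99 m
Then, calculate the area:
Area = burden * spacing = 3.5 * 3.99
= 13.965 m^2


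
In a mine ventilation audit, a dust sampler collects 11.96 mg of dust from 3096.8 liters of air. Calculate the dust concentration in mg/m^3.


Convert liters to m^3: 1 m^3 = 1000 L
Concentration = mass / volume * 1000
= 11.96 / 3096.8 * 1000
= 0.00386205115 * 1000
= 3.8621 mg/m^3

3.8621 mg/m^3


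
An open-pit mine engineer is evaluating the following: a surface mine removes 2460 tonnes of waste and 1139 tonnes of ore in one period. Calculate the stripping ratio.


Stripping ratio = waste tonnage / ore tonnage
= 2460 / 1139
= 2.1598

2.1598


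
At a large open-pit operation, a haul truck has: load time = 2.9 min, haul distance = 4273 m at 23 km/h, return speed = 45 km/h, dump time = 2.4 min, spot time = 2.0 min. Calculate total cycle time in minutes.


24.1443 min

Convert haul speed to m/min: 23 * 1000/60 = 383.3333333 m/min
Haul time = 4273 / 383.3333333 = 11.14695652 min
Convert return speed to m/min: 45 * 1000/60 = 750 m/min
Return time = 4273 / 750 = 5.697333333 min
Total cycle time:
= 2.9 + 11.14695652 + 2.4 + 5.697333333 + 2.0
= 24.1443 min


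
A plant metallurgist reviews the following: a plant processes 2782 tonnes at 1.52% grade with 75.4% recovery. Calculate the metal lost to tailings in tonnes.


10.4025 tonnes

Total metal in feed:
= 2782 * 1.52 / 100 = 42.2864 tonnes
Metal recovered:
= 42.2864 * 75.4 / 100 = 31.8839456 tonnes
Metal lost to tailings:
= 42.2864 - 31.8839456
= 10.4025 tonnes


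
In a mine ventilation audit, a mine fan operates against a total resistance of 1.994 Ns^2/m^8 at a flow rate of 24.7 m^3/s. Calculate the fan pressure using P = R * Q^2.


1216.5195 Pa

Compute Q^2:
Q^2 = 24.7^2 = 610.09
Compute pressure:
P = R * Q^2 = 1.994 * 610.09
= 1216.5195 Pa


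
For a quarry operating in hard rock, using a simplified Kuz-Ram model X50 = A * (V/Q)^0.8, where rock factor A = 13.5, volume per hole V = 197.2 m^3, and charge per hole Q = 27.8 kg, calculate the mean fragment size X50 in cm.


Compute V/Q:
V/Q = 197.2 / 27.8 = 7.09352518
Raise to the power 0.8:
(V/Q)^0.8 = 7.09352518^0.8 = 4.793907962
Multiply by A:
X50 = 13.5 * 4.793907962
= 64.7178 cm

64.7178 cm


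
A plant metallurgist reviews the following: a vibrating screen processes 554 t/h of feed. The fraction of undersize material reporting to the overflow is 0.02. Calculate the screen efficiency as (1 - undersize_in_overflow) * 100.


Screen efficiency = (1 - fraction of undersize in overflow) * 100
= (1 - 0.02) * 100
= 0.98 * 100
= 98.0%

98.0%


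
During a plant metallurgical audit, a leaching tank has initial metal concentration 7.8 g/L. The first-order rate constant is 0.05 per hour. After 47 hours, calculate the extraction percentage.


90.4631%

Compute the exponent:
-k * t = -0.05 * 47 = -2.35
Remaining concentration:
C = 7.8 * exp(-2.35)
= 7.8 * 0.09536916222
= 0.7438794653 g/L
Extracted = 7.8 - 0.7438794653 = 7.056120535 g/L
Extraction % = 7.056120535 / 7.8 * 100
= 90.4631%


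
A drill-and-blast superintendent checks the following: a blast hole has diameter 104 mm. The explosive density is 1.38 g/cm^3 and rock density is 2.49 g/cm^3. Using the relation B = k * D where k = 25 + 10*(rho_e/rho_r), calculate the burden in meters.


3.1764 m

First, compute k:
rho_e / rho_r = 1.38 / 2.49 = 0.5542168675
k = 25 + 10 * 0.5542168675 = 30.54216867
Then, compute burden:
B = k * D / 1000 = 30.54216867 * 104 / 1000
= 3176.385542 / 1000
= 3.1764 m


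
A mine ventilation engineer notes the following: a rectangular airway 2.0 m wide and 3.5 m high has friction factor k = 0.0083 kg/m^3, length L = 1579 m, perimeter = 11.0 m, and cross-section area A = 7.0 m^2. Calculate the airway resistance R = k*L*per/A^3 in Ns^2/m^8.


Compute the numerator:
k * L * per = 0.0083 * 1579 * 11.0
= 144.1627
Compute the denominator:
A^3 = 7.0^3 = 343
Resistance:
R = 144.1627 / 343
= 0.4203 Ns^2/m^8

0.4203 Ns^2/m^8


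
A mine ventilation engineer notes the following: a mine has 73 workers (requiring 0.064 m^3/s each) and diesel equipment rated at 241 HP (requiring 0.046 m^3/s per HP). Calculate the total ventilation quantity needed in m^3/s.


15.758 m^3/s

Airflow for workers:
Q_people = 73 * 0.064 = 4.672 m^3/s
Airflow for diesel equipment:
Q_diesel = 241 * 0.046 = 11.086 m^3/s
Total ventilation:
Q_total = 4.672 + 11.086
= 15.758 m^3/s
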